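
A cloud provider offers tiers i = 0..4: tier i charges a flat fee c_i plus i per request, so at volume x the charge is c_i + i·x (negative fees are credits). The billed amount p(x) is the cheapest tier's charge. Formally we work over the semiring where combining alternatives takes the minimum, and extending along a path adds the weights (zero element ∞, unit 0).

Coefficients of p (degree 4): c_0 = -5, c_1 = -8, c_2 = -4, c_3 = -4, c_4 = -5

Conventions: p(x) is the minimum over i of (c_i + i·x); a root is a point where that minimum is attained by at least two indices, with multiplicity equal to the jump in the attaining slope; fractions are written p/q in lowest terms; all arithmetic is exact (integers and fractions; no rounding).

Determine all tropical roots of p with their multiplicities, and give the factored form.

hull edge (i=0, c=-5) to (i=1, c=-8): slope -3, span 1
hull edge (i=1, c=-8) to (i=4, c=-5): slope 1, span 3
Factored form: p(x) = -5 ⊗ (x ⊕ (-1)) ⊗ (x ⊕ (-1)) ⊗ (x ⊕ (-1)) ⊗ (x ⊕ 3)
Answer: roots = -1 (mult 3), 3 (mult 1)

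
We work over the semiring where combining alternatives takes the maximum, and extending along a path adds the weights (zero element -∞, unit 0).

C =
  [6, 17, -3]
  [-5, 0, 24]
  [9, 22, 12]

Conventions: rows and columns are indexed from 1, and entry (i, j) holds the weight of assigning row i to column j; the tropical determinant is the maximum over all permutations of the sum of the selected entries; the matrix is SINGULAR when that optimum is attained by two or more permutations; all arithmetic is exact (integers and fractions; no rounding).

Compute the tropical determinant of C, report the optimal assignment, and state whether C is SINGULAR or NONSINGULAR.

σ = (1, 2, 3): 6 + 0 + 12 = 18
σ = (1, 3, 2): 6 + 24 + 22 = 52
σ = (2, 1, 3): 17 + (-5) + 12 = 24
σ = (2, 3, 1): 17 + 24 + 9 = 50
σ = (3, 1, 2): (-3) + (-5) + 22 = 14
σ = (3, 2, 1): (-3) + 0 + 9 = 6
Optimal value attained by: σ = (1, 3, 2).
Answer: det⊕(C) = 52; verdict: NONSINGULAR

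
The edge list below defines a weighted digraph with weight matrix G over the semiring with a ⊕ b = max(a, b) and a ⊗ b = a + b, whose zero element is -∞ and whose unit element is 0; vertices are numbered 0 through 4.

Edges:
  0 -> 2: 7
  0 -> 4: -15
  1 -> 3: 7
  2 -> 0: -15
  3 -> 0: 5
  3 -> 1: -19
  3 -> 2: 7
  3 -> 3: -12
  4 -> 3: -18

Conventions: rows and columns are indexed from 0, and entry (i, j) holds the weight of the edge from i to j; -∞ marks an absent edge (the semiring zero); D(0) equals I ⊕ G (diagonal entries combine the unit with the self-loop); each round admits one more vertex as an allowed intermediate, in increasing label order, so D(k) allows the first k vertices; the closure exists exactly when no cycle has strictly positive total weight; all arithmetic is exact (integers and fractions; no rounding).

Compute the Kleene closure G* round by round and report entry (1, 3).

D(0):
  [0, -∞, 7, -∞, -15]
  [-∞, 0, -∞, 7, -∞]
  [-15, -∞, 0, -∞, -∞]
  [5, -19, 7, 0, -∞]
  [-∞, -∞, -∞, -18, 0]
D(1):
  [0, -∞, 7, -∞, -15]
  [-∞, 0, -∞, 7, -∞]
  [-15, -∞, 0, -∞, -30]
  [5, -19, 12, 0, -10]
  [-∞, -∞, -∞, -18, 0]
D(2):
  [0, -∞, 7, -∞, -15]
  [-∞, 0, -∞, 7, -∞]
  [-15, -∞, 0, -∞, -30]
  [5, -19, 12, 0, -10]
  [-∞, -∞, -∞, -18, 0]
D(3):
  [0, -∞, 7, -∞, -15]
  [-∞, 0, -∞, 7, -∞]
  [-15, -∞, 0, -∞, -30]
  [5, -19, 12, 0, -10]
  [-∞, -∞, -∞, -18, 0]
D(4):
  [0, -∞, 7, -∞, -15]
  [12, 0, 19, 7, -3]
  [-15, -∞, 0, -∞, -30]
  [5, -19, 12, 0, -10]
  [-13, -37, -6, -18, 0]
D(5):
  [0, -52, 7, -33, -15]
  [12, 0, 19, 7, -3]
  [-15, -67, 0, -48, -30]
  [5, -19, 12, 0, -10]
  [-13, -37, -6, -18, 0]
Answer: G*[1][3] = 7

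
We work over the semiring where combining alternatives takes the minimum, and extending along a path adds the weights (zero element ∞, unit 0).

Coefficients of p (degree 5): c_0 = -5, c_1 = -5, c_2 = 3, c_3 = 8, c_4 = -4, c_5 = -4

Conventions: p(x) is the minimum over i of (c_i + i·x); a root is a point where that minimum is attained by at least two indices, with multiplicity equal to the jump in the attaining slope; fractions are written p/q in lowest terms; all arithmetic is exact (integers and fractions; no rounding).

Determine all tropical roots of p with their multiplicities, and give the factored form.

hull edge (i=0, c=-5) to (i=1, c=-5): slope 0, span 1
hull edge (i=1, c=-5) to (i=5, c=-4): slope 1/4, span 4
Factored form: p(x) = -4 ⊗ (x ⊕ (-1/4)) ⊗ (x ⊕ (-1/4)) ⊗ (x ⊕ (-1/4)) ⊗ (x ⊕ (-1/4)) ⊗ (x ⊕ 0)
Answer: roots = -1/4 (mult 4), 0 (mult 1)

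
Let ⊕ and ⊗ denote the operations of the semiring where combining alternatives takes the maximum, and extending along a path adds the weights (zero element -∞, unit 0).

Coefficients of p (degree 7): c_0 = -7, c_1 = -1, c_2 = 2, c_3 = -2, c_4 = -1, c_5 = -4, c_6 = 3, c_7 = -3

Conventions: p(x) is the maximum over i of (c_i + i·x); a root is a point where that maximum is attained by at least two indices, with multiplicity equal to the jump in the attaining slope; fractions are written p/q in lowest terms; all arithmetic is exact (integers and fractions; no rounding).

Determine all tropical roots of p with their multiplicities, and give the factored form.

hull edge (i=0, c=-7) to (i=1, c=-1): slope 6, span 1
hull edge (i=1, c=-1) to (i=2, c=2): slope 3, span 1
hull edge (i=2, c=2) to (i=6, c=3): slope 1/4, span 4
hull edge (i=6, c=3) to (i=7, c=-3): slope -6, span 1
Factored form: p(x) = -3 ⊗ (x ⊕ (-6)) ⊗ (x ⊕ (-3)) ⊗ (x ⊕ (-1/4)) ⊗ (x ⊕ (-1/4)) ⊗ (x ⊕ (-1/4)) ⊗ (x ⊕ (-1/4)) ⊗ (x ⊕ 6)
Answer: roots = -6 (mult 1), -3 (mult 1), -1/4 (mult 4), 6 (mult 1)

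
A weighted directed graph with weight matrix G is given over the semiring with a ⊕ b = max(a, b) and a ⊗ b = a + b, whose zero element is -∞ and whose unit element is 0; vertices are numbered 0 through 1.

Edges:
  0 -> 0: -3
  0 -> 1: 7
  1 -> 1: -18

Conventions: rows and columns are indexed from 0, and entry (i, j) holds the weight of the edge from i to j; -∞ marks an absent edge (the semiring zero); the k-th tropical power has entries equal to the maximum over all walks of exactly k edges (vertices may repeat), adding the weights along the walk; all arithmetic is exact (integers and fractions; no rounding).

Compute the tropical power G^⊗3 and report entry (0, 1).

G^⊗2:
  [-6, 4]
  [-∞, -36]
G^⊗3:
  [-9, 1]
  [-∞, -54]
Key observation: the optimum is the walk 0->0->0->1, with weight (-3) + (-3) + 7 = 1.
Optimal value attained by: walk 0->0->0->1.
Answer: (G^⊗3)[0][1] = 1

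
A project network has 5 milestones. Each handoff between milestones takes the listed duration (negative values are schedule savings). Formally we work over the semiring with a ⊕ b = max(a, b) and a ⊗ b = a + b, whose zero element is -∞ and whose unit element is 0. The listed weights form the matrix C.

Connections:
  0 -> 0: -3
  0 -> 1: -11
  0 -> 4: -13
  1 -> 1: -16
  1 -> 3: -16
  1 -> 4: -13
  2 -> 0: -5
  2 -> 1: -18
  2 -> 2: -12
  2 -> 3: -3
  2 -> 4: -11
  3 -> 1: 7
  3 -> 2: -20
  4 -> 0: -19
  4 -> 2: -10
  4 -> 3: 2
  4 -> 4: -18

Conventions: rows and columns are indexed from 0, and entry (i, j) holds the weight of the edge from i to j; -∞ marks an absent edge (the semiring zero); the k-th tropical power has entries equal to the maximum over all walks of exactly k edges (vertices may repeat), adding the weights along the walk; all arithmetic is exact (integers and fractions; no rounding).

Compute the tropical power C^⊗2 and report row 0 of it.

C^⊗2:
  [-6, -14, -23, -11, -16]
  [-32, -9, -23, -11, -29]
  [-8, 4, -21, -9, -18]
  [-25, -9, -32, -9, -6]
  [-15, 9, -18, -13, -21]
Answer: row 0 of C^⊗2 = [-6, -14, -23, -11, -16]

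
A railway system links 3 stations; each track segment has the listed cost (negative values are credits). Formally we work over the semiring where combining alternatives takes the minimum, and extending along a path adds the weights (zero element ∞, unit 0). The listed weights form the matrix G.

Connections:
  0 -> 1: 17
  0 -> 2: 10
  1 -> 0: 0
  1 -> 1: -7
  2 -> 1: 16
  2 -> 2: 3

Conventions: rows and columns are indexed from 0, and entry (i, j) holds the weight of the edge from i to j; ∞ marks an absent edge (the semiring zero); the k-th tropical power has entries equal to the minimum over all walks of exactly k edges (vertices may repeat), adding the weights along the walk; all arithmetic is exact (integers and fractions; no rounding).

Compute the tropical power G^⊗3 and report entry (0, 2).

G^⊗2:
  [17, 10, 13]
  [-7, -14, 10]
  [16, 9, 6]
G^⊗3:
  [10, 3, 16]
  [-14, -21, 3]
  [9, 2, 9]
Key observation: the optimum is the walk 0->2->2->2, with weight 10 + 3 + 3 = 16.
Optimal value attained by: walk 0->2->2->2.
Answer: (G^⊗3)[0][2] = 16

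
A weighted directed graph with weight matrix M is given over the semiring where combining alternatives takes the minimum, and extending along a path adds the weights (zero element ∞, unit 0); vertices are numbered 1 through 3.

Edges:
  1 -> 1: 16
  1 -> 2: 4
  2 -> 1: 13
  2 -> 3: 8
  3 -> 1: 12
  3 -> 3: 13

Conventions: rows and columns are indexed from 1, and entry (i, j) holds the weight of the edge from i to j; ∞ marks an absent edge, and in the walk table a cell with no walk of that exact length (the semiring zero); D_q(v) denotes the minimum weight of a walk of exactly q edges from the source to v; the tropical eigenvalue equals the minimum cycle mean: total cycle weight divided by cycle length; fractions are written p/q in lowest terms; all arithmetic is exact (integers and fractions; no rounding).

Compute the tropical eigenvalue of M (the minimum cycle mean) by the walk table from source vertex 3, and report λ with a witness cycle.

q=0: [∞, ∞, 0]
q=1: [12, ∞, 13]
q=2: [25, 16, 26]
q=3: [29, 29, 24]
Optimal cycle mean attained by: cycle 1->2->3->1, total 4 + 8 + 12, length 3.
Answer: λ = 8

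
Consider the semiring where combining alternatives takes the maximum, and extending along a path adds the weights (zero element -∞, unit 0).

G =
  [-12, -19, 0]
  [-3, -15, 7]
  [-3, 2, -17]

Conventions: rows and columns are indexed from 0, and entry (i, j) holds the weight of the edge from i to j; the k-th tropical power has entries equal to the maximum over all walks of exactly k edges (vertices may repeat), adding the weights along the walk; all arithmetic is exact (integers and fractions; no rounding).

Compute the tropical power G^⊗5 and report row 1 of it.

G^⊗2:
  [-3, 2, -12]
  [4, 9, -3]
  [-1, -13, 9]
G^⊗3:
  [-1, -10, 9]
  [6, -1, 16]
  [6, 11, -1]
G^⊗4:
  [6, 11, -1]
  [13, 18, 6]
  [8, 1, 18]
G^⊗5:
  [8, 1, 18]
  [15, 8, 25]
  [15, 20, 8]
Answer: row 1 of G^⊗5 = [15, 8, 25]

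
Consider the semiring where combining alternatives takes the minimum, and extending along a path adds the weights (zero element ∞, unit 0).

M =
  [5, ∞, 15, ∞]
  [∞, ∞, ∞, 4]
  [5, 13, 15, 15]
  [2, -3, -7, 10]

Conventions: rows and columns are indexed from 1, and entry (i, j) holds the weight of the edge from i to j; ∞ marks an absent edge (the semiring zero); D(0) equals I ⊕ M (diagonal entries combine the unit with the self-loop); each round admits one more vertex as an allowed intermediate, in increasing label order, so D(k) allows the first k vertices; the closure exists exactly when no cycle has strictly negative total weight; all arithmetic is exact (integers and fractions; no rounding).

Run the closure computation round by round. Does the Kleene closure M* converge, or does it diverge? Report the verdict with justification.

D(0):
  [0, ∞, 15, ∞]
  [∞, 0, ∞, 4]
  [5, 13, 0, 15]
  [2, -3, -7, 0]
D(1):
  [0, ∞, 15, ∞]
  [∞, 0, ∞, 4]
  [5, 13, 0, 15]
  [2, -3, -7, 0]
D(2):
  [0, ∞, 15, ∞]
  [∞, 0, ∞, 4]
  [5, 13, 0, 15]
  [2, -3, -7, 0]
D(3):
  [0, 28, 15, 30]
  [∞, 0, ∞, 4]
  [5, 13, 0, 15]
  [-2, -3, -7, 0]
D(4):
  [0, 27, 15, 30]
  [2, 0, -3, 4]
  [5, 12, 0, 15]
  [-2, -3, -7, 0]
Key observation: every diagonal entry stays at the unit through all rounds, so no improving cycle exists.
Answer: CONVERGES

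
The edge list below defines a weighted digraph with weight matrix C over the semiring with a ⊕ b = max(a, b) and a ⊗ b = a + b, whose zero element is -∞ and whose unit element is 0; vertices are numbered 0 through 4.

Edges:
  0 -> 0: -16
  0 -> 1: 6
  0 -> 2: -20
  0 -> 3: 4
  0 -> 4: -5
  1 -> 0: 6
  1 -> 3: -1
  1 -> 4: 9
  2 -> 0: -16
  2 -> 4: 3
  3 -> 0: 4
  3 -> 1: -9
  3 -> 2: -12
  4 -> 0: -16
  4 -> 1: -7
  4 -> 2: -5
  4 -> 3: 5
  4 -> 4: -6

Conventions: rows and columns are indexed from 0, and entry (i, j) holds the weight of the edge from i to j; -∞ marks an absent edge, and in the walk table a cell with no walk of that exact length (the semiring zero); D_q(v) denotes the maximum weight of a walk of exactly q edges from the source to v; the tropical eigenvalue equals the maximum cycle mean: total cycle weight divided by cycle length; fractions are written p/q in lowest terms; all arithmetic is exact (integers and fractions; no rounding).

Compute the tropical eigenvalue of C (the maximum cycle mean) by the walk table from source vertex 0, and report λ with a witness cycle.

q=0: [0, -∞, -∞, -∞, -∞]
q=1: [-16, 6, -20, 4, -5]
q=2: [12, -5, -8, 5, 15]
q=3: [9, 18, 10, 20, 9]
q=4: [24, 15, 8, 17, 27]
q=5: [21, 30, 22, 32, 24]
Optimal cycle mean attained by: cycle 0->1->0, total 6 + 6, length 2.
Answer: λ = 6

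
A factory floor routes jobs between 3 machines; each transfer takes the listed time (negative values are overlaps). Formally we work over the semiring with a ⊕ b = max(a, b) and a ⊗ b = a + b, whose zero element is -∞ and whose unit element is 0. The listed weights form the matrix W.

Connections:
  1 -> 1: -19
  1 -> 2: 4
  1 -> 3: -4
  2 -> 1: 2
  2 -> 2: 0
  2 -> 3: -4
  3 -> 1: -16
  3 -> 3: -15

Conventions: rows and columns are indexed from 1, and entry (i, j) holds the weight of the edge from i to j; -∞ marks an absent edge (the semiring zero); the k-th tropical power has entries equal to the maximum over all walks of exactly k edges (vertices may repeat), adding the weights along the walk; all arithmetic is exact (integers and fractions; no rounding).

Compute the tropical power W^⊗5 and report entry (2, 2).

W^⊗2:
  [6, 4, 0]
  [2, 6, -2]
  [-31, -12, -20]
W^⊗3:
  [6, 10, 2]
  [8, 6, 2]
  [-10, -12, -16]
W^⊗4:
  [12, 10, 6]
  [8, 12, 4]
  [-10, -6, -14]
W^⊗5:
  [12, 16, 8]
  [14, 12, 8]
  [-4, -6, -10]
Key observation: the optimum is the walk 2->1->2->1->2->2, with weight 2 + 4 + 2 + 4 + 0 = 12.
Optimal value attained by: walk 2->1->2->1->2->2.
Answer: (W^⊗5)[2][2] = 12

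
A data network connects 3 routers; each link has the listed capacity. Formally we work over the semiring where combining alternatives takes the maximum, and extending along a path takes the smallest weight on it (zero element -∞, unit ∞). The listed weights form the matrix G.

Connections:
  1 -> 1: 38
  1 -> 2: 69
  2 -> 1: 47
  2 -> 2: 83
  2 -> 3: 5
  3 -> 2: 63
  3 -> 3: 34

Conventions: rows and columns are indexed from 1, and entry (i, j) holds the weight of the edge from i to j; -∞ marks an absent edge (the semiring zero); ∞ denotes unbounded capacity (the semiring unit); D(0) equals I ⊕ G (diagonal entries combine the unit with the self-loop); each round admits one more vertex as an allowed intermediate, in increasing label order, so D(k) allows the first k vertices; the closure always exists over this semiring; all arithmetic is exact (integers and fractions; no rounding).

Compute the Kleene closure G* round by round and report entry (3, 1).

D(0):
  [∞, 69, -∞]
  [47, ∞, 5]
  [-∞, 63, ∞]
D(1):
  [∞, 69, -∞]
  [47, ∞, 5]
  [-∞, 63, ∞]
D(2):
  [∞, 69, 5]
  [47, ∞, 5]
  [47, 63, ∞]
D(3):
  [∞, 69, 5]
  [47, ∞, 5]
  [47, 63, ∞]
Answer: G*[3][1] = 47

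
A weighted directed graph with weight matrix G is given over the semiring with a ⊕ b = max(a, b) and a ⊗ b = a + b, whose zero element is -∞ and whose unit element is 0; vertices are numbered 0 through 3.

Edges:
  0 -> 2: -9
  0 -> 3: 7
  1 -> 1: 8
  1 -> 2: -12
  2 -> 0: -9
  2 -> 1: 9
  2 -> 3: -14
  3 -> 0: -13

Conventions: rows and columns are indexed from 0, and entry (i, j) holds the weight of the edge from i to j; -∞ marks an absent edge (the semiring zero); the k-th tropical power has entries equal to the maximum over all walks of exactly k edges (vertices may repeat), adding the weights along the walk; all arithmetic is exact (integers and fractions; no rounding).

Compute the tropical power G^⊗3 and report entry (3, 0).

G^⊗2:
  [-6, 0, -∞, -23]
  [-21, 16, -4, -26]
  [-27, 17, -3, -2]
  [-∞, -∞, -22, -6]
G^⊗3:
  [-36, 8, -12, 1]
  [-13, 24, 4, -14]
  [-12, 25, 5, -17]
  [-19, -13, -∞, -36]
Key observation: the optimum is the walk 3->0->3->0, with weight (-13) + 7 + (-13) = -19.
Optimal value attained by: walk 3->0->3->0.
Answer: (G^⊗3)[3][0] = -19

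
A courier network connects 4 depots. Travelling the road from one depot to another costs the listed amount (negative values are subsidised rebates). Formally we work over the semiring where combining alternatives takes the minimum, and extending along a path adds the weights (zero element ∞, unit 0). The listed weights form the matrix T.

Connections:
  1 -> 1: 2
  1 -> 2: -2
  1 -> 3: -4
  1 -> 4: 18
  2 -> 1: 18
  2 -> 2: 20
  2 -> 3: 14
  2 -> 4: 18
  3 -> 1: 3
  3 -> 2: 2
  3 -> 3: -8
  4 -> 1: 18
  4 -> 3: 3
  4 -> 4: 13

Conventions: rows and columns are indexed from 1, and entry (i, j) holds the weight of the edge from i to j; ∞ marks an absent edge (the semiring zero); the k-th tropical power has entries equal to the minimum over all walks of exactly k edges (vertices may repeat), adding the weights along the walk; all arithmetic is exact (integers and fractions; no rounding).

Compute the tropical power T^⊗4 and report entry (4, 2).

T^⊗2:
  [-1, -2, -12, 16]
  [17, 16, 6, 31]
  [-5, -6, -16, 20]
  [6, 5, -5, 26]
T^⊗3:
  [-9, -10, -20, 16]
  [9, 8, -2, 34]
  [-13, -14, -24, 12]
  [-2, -3, -13, 23]
T^⊗4:
  [-17, -18, -28, 8]
  [1, 0, -10, 26]
  [-21, -22, -32, 4]
  [-10, -11, -21, 15]
Key observation: the optimum is the walk 4->3->3->3->2, with weight 3 + (-8) + (-8) + 2 = -11.
Optimal value attained by: walk 4->3->3->3->2.
Answer: (T^⊗4)[4][2] = -11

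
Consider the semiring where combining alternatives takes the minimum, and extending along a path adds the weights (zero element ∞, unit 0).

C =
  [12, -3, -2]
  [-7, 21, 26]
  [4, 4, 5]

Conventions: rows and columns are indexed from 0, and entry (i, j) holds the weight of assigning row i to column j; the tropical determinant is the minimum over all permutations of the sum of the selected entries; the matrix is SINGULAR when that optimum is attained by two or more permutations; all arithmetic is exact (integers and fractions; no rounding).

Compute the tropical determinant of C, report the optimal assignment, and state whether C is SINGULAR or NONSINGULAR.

σ = (0, 1, 2): 12 + 21 + 5 = 38
σ = (0, 2, 1): 12 + 26 + 4 = 42
σ = (1, 0, 2): (-3) + (-7) + 5 = -5
σ = (1, 2, 0): (-3) + 26 + 4 = 27
σ = (2, 0, 1): (-2) + (-7) + 4 = -5
σ = (2, 1, 0): (-2) + 21 + 4 = 23
Optimal value attained by: σ = (1, 0, 2).
Answer: det⊕(C) = -5; verdict: SINGULAR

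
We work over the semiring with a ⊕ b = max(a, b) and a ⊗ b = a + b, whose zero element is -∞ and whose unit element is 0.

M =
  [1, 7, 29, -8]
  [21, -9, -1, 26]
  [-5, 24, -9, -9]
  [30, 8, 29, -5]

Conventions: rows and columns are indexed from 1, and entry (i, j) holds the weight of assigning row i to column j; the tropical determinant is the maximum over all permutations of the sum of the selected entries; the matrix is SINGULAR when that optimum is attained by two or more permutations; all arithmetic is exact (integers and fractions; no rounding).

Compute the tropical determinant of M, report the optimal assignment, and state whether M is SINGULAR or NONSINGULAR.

σ = (1, 2, 3, 4): 1 + (-9) + (-9) + (-5) = -22
σ = (1, 2, 4, 3): 1 + (-9) + (-9) + 29 = 12
σ = (1, 3, 2, 4): 1 + (-1) + 24 + (-5) = 19
σ = (1, 3, 4, 2): 1 + (-1) + (-9) + 8 = -1
σ = (1, 4, 2, 3): 1 + 26 + 24 + 29 = 80
σ = (1, 4, 3, 2): 1 + 26 + (-9) + 8 = 26
σ = (2, 1, 3, 4): 7 + 21 + (-9) + (-5) = 14
σ = (2, 1, 4, 3): 7 + 21 + (-9) + 29 = 48
σ = (2, 3, 1, 4): 7 + (-1) + (-5) + (-5) = -4
σ = (2, 3, 4, 1): 7 + (-1) + (-9) + 30 = 27
σ = (2, 4, 1, 3): 7 + 26 + (-5) + 29 = 57
σ = (2, 4, 3, 1): 7 + 26 + (-9) + 30 = 54
σ = (3, 1, 2, 4): 29 + 21 + 24 + (-5) = 69
σ = (3, 1, 4, 2): 29 + 21 + (-9) + 8 = 49
σ = (3, 2, 1, 4): 29 + (-9) + (-5) + (-5) = 10
σ = (3, 2, 4, 1): 29 + (-9) + (-9) + 30 = 41
σ = (3, 4, 1, 2): 29 + 26 + (-5) + 8 = 58
σ = (3, 4, 2, 1): 29 + 26 + 24 + 30 = 109
σ = (4, 1, 2, 3): (-8) + 21 + 24 + 29 = 66
σ = (4, 1, 3, 2): (-8) + 21 + (-9) + 8 = 12
σ = (4, 2, 1, 3): (-8) + (-9) + (-5) + 29 = 7
σ = (4, 2, 3, 1): (-8) + (-9) + (-9) + 30 = 4
σ = (4, 3, 1, 2): (-8) + (-1) + (-5) + 8 = -6
σ = (4, 3, 2, 1): (-8) + (-1) + 24 + 30 = 45
Optimal value attained by: σ = (3, 4, 2, 1).
Answer: det⊕(M) = 109; verdict: NONSINGULAR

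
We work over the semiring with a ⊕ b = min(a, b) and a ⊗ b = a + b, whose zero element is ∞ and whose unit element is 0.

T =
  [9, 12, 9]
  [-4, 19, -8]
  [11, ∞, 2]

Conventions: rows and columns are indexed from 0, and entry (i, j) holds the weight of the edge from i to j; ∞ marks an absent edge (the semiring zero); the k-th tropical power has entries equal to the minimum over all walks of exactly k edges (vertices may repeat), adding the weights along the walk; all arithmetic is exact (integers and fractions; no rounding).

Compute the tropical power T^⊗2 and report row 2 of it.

T^⊗2:
  [8, 21, 4]
  [3, 8, -6]
  [13, 23, 4]
Answer: row 2 of T^⊗2 = [13, 23, 4]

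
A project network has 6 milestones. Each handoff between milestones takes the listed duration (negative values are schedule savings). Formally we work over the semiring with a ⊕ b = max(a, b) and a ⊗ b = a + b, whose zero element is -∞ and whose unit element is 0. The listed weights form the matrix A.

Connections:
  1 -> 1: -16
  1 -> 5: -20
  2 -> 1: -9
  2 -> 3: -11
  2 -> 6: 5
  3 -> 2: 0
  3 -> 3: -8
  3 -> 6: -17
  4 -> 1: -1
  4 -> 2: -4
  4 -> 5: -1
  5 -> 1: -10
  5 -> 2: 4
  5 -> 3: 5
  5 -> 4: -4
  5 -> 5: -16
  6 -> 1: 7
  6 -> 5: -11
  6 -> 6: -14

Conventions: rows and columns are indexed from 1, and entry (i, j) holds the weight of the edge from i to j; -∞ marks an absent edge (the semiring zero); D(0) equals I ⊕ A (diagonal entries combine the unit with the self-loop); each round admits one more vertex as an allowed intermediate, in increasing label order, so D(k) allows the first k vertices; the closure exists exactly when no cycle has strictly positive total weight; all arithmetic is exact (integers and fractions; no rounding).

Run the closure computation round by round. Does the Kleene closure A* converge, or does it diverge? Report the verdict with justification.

D(0):
  [0, -∞, -∞, -∞, -20, -∞]
  [-9, 0, -11, -∞, -∞, 5]
  [-∞, 0, 0, -∞, -∞, -17]
  [-1, -4, -∞, 0, -1, -∞]
  [-10, 4, 5, -4, 0, -∞]
  [7, -∞, -∞, -∞, -11, 0]
D(1):
  [0, -∞, -∞, -∞, -20, -∞]
  [-9, 0, -11, -∞, -29, 5]
  [-∞, 0, 0, -∞, -∞, -17]
  [-1, -4, -∞, 0, -1, -∞]
  [-10, 4, 5, -4, 0, -∞]
  [7, -∞, -∞, -∞, -11, 0]
D(2):
  [0, -∞, -∞, -∞, -20, -∞]
  [-9, 0, -11, -∞, -29, 5]
  [-9, 0, 0, -∞, -29, 5]
  [-1, -4, -15, 0, -1, 1]
  [-5, 4, 5, -4, 0, 9]
  [7, -∞, -∞, -∞, -11, 0]
D(3):
  [0, -∞, -∞, -∞, -20, -∞]
  [-9, 0, -11, -∞, -29, 5]
  [-9, 0, 0, -∞, -29, 5]
  [-1, -4, -15, 0, -1, 1]
  [-4, 5, 5, -4, 0, 10]
  [7, -∞, -∞, -∞, -11, 0]
D(4):
  [0, -∞, -∞, -∞, -20, -∞]
  [-9, 0, -11, -∞, -29, 5]
  [-9, 0, 0, -∞, -29, 5]
  [-1, -4, -15, 0, -1, 1]
  [-4, 5, 5, -4, 0, 10]
  [7, -∞, -∞, -∞, -11, 0]
D(5):
  [0, -15, -15, -24, -20, -10]
  [-9, 0, -11, -33, -29, 5]
  [-9, 0, 0, -33, -29, 5]
  [-1, 4, 4, 0, -1, 9]
  [-4, 5, 5, -4, 0, 10]
  [7, -6, -6, -15, -11, 0]
D(6):
  [0, -15, -15, -24, -20, -10]
  [12, 0, -1, -10, -6, 5]
  [12, 0, 0, -10, -6, 5]
  [16, 4, 4, 0, -1, 9]
  [17, 5, 5, -4, 0, 10]
  [7, -6, -6, -15, -11, 0]
Key observation: every diagonal entry stays at the unit through all rounds, so no improving cycle exists.
Answer: CONVERGES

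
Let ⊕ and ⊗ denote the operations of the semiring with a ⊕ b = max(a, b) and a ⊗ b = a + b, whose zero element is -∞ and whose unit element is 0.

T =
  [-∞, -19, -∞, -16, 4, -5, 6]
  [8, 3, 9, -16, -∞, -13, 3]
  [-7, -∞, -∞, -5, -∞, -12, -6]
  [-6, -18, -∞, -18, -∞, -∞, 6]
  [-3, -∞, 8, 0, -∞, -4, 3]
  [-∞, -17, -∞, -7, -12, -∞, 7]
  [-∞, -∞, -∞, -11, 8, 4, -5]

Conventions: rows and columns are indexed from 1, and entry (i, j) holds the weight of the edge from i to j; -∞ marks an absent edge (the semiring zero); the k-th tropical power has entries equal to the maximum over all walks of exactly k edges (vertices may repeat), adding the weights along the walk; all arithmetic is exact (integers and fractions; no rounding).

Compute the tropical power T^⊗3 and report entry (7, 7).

T^⊗2:
  [1, -16, 12, 4, 14, 10, 7]
  [11, 6, 12, 4, 12, 7, 14]
  [-11, -23, -∞, -17, 2, -2, 1]
  [-10, -15, -9, -5, 14, 10, 1]
  [1, -18, -∞, 3, 11, 7, 6]
  [-9, -14, -4, -4, 15, 11, 2]
  [5, -13, 16, 8, 3, 4, 11]
T^⊗3:
  [11, -7, 22, 14, 15, 11, 17]
  [14, 9, 20, 12, 22, 18, 17]
  [-1, -19, 10, 2, 9, 5, 5]
  [11, -7, 22, 14, 9, 10, 17]
  [8, -10, 19, 11, 14, 10, 14]
  [12, -6, 23, 15, 10, 11, 18]
  [9, -10, 11, 11, 19, 15, 14]
Key observation: the optimum is the walk 7->5->4->7, with weight 8 + 0 + 6 = 14.
Optimal value attained by: walk 7->5->4->7.
Answer: (T^⊗3)[7][7] = 14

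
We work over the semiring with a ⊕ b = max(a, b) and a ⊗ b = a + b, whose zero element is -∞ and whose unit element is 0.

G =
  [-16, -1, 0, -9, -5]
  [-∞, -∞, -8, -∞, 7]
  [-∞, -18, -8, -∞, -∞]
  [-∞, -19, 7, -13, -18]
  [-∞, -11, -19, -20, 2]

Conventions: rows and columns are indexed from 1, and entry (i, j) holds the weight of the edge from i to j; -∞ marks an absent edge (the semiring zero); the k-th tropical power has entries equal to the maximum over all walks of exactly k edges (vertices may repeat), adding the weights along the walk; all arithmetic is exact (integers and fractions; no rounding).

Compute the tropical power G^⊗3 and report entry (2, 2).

G^⊗2:
  [-32, -16, -2, -22, 6]
  [-∞, -4, -12, -13, 9]
  [-∞, -26, -16, -∞, -11]
  [-∞, -11, -1, -26, -12]
  [-∞, -9, -13, -18, 4]
G^⊗3:
  [-48, -5, -10, -14, 8]
  [-∞, -2, -6, -11, 11]
  [-∞, -22, -24, -31, -9]
  [-∞, -19, -9, -32, -4]
  [-∞, -7, -11, -16, 6]
Key observation: the optimum is the walk 2->5->5->2, with weight 7 + 2 + (-11) = -2.
Optimal value attained by: walk 2->5->5->2.
Answer: (G^⊗3)[2][2] = -2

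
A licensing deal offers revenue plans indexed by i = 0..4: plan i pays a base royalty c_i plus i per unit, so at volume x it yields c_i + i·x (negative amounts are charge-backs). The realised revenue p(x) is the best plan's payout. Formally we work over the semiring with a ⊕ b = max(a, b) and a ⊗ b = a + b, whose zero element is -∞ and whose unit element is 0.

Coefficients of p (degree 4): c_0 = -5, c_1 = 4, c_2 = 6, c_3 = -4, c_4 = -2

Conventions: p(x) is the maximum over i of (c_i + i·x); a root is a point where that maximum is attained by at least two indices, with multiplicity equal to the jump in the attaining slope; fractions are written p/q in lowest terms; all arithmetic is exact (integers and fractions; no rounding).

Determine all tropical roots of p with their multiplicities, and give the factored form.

hull edge (i=0, c=-5) to (i=1, c=4): slope 9, span 1
hull edge (i=1, c=4) to (i=2, c=6): slope 2, span 1
hull edge (i=2, c=6) to (i=4, c=-2): slope -4, span 2
Factored form: p(x) = -2 ⊗ (x ⊕ (-9)) ⊗ (x ⊕ (-2)) ⊗ (x ⊕ 4) ⊗ (x ⊕ 4)
Answer: roots = -9 (mult 1), -2 (mult 1), 4 (mult 2)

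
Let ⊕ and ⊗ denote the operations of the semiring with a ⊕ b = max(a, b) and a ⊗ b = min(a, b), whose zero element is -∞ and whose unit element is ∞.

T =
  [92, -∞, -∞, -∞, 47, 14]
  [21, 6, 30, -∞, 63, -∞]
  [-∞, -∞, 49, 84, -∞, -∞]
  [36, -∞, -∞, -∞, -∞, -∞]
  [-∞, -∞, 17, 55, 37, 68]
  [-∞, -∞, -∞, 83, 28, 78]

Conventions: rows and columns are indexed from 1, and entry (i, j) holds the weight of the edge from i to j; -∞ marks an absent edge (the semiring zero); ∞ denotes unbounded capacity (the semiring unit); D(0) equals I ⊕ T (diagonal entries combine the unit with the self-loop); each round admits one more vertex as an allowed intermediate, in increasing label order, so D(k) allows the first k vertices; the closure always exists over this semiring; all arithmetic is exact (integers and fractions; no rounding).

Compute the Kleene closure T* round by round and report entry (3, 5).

D(0):
  [∞, -∞, -∞, -∞, 47, 14]
  [21, ∞, 30, -∞, 63, -∞]
  [-∞, -∞, ∞, 84, -∞, -∞]
  [36, -∞, -∞, ∞, -∞, -∞]
  [-∞, -∞, 17, 55, ∞, 68]
  [-∞, -∞, -∞, 83, 28, ∞]
D(1):
  [∞, -∞, -∞, -∞, 47, 14]
  [21, ∞, 30, -∞, 63, 14]
  [-∞, -∞, ∞, 84, -∞, -∞]
  [36, -∞, -∞, ∞, 36, 14]
  [-∞, -∞, 17, 55, ∞, 68]
  [-∞, -∞, -∞, 83, 28, ∞]
D(2):
  [∞, -∞, -∞, -∞, 47, 14]
  [21, ∞, 30, -∞, 63, 14]
  [-∞, -∞, ∞, 84, -∞, -∞]
  [36, -∞, -∞, ∞, 36, 14]
  [-∞, -∞, 17, 55, ∞, 68]
  [-∞, -∞, -∞, 83, 28, ∞]
D(3):
  [∞, -∞, -∞, -∞, 47, 14]
  [21, ∞, 30, 30, 63, 14]
  [-∞, -∞, ∞, 84, -∞, -∞]
  [36, -∞, -∞, ∞, 36, 14]
  [-∞, -∞, 17, 55, ∞, 68]
  [-∞, -∞, -∞, 83, 28, ∞]
D(4):
  [∞, -∞, -∞, -∞, 47, 14]
  [30, ∞, 30, 30, 63, 14]
  [36, -∞, ∞, 84, 36, 14]
  [36, -∞, -∞, ∞, 36, 14]
  [36, -∞, 17, 55, ∞, 68]
  [36, -∞, -∞, 83, 36, ∞]
D(5):
  [∞, -∞, 17, 47, 47, 47]
  [36, ∞, 30, 55, 63, 63]
  [36, -∞, ∞, 84, 36, 36]
  [36, -∞, 17, ∞, 36, 36]
  [36, -∞, 17, 55, ∞, 68]
  [36, -∞, 17, 83, 36, ∞]
D(6):
  [∞, -∞, 17, 47, 47, 47]
  [36, ∞, 30, 63, 63, 63]
  [36, -∞, ∞, 84, 36, 36]
  [36, -∞, 17, ∞, 36, 36]
  [36, -∞, 17, 68, ∞, 68]
  [36, -∞, 17, 83, 36, ∞]
Answer: T*[3][5] = 36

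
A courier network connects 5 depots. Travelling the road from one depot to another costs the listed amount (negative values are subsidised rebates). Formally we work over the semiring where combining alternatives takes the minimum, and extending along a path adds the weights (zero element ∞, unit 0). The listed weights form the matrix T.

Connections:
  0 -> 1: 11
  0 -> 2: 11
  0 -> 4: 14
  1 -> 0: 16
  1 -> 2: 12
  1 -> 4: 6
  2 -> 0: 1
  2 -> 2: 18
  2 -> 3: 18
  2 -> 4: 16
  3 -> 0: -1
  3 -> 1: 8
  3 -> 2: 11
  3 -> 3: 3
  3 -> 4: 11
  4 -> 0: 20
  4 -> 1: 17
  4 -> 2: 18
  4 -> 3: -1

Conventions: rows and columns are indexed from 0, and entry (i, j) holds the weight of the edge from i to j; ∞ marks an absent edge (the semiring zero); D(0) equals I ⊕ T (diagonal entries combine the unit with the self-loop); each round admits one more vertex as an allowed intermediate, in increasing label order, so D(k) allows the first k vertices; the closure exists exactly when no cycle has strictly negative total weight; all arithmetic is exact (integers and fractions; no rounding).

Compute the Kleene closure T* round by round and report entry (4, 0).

D(0):
  [0, 11, 11, ∞, 14]
  [16, 0, 12, ∞, 6]
  [1, ∞, 0, 18, 16]
  [-1, 8, 11, 0, 11]
  [20, 17, 18, -1, 0]
D(1):
  [0, 11, 11, ∞, 14]
  [16, 0, 12, ∞, 6]
  [1, 12, 0, 18, 15]
  [-1, 8, 10, 0, 11]
  [20, 17, 18, -1, 0]
D(2):
  [0, 11, 11, ∞, 14]
  [16, 0, 12, ∞, 6]
  [1, 12, 0, 18, 15]
  [-1, 8, 10, 0, 11]
  [20, 17, 18, -1, 0]
D(3):
  [0, 11, 11, 29, 14]
  [13, 0, 12, 30, 6]
  [1, 12, 0, 18, 15]
  [-1, 8, 10, 0, 11]
  [19, 17, 18, -1, 0]
D(4):
  [0, 11, 11, 29, 14]
  [13, 0, 12, 30, 6]
  [1, 12, 0, 18, 15]
  [-1, 8, 10, 0, 11]
  [-2, 7, 9, -1, 0]
D(5):
  [0, 11, 11, 13, 14]
  [4, 0, 12, 5, 6]
  [1, 12, 0, 14, 15]
  [-1, 8, 10, 0, 11]
  [-2, 7, 9, -1, 0]
Answer: T*[4][0] = -2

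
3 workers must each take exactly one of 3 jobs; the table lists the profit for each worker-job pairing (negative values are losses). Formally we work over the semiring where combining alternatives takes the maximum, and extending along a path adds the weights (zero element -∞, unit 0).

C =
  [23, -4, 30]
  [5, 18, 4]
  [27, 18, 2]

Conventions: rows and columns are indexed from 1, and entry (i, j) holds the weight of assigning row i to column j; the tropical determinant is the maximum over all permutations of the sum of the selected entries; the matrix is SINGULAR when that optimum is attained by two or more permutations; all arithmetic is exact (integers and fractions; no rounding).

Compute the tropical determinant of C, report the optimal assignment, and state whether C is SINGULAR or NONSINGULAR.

σ = (1, 2, 3): 23 + 18 + 2 = 43
σ = (1, 3, 2): 23 + 4 + 18 = 45
σ = (2, 1, 3): (-4) + 5 + 2 = 3
σ = (2, 3, 1): (-4) + 4 + 27 = 27
σ = (3, 1, 2): 30 + 5 + 18 = 53
σ = (3, 2, 1): 30 + 18 + 27 = 75
Optimal value attained by: σ = (3, 2, 1).
Answer: det⊕(C) = 75; verdict: NONSINGULAR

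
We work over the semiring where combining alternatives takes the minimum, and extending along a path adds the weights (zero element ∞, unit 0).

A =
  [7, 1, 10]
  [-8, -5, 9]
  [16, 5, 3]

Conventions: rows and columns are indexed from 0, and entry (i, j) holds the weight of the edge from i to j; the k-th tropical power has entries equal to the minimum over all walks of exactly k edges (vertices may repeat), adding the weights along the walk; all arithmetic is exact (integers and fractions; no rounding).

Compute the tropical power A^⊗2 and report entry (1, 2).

A^⊗2:
  [-7, -4, 10]
  [-13, -10, 2]
  [-3, 0, 6]
Key observation: the optimum is the walk 1->0->2, with weight (-8) + 10 = 2.
Optimal value attained by: walk 1->0->2.
Answer: (A^⊗2)[1][2] = 2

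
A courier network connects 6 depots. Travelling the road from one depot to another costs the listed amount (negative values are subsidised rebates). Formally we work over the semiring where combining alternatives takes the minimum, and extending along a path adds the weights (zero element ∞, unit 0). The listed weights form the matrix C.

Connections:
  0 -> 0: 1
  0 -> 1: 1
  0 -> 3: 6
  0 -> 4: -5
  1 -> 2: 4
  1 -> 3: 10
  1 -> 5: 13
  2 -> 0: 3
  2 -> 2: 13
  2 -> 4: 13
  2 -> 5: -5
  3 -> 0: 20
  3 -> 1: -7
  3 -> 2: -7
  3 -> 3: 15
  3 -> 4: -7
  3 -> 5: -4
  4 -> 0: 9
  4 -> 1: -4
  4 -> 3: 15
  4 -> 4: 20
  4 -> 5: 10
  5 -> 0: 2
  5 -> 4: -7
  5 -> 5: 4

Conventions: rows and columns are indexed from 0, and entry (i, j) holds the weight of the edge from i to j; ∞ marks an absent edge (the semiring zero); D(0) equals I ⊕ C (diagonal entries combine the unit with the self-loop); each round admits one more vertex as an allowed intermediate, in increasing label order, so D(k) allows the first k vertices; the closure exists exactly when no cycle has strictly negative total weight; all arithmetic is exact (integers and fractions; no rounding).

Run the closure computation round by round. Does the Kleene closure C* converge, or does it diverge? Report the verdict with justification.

D(0):
  [0, 1, ∞, 6, -5, ∞]
  [∞, 0, 4, 10, ∞, 13]
  [3, ∞, 0, ∞, 13, -5]
  [20, -7, -7, 0, -7, -4]
  [9, -4, ∞, 15, 0, 10]
  [2, ∞, ∞, ∞, -7, 0]
D(1):
  [0, 1, ∞, 6, -5, ∞]
  [∞, 0, 4, 10, ∞, 13]
  [3, 4, 0, 9, -2, -5]
  [20, -7, -7, 0, -7, -4]
  [9, -4, ∞, 15, 0, 10]
  [2, 3, ∞, 8, -7, 0]
D(2):
  [0, 1, 5, 6, -5, 14]
  [∞, 0, 4, 10, ∞, 13]
  [3, 4, 0, 9, -2, -5]
  [20, -7, -7, 0, -7, -4]
  [9, -4, 0, 6, 0, 9]
  [2, 3, 7, 8, -7, 0]
Detection: at round 3, diagonal entry (4, 4) turns strictly negative.
Key observation: the cycle 4->1->2->0->4 has total weight (-4) + 4 + 3 + (-5), which is strictly negative.
Answer: DIVERGES — negative cycle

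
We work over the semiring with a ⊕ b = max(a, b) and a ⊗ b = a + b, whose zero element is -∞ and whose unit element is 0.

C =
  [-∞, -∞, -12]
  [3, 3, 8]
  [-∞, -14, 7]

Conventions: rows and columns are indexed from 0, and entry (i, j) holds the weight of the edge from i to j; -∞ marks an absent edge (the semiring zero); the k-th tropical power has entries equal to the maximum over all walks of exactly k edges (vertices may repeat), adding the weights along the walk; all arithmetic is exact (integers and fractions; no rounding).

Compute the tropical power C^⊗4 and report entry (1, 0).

C^⊗2:
  [-∞, -26, -5]
  [6, 6, 15]
  [-11, -7, 14]
C^⊗3:
  [-23, -19, 2]
  [9, 9, 22]
  [-4, 0, 21]
C^⊗4:
  [-16, -12, 9]
  [12, 12, 29]
  [3, 7, 28]
Key observation: the optimum is the walk 1->1->1->1->0, with weight 3 + 3 + 3 + 3 = 12.
Optimal value attained by: walk 1->1->1->1->0.
Answer: (C^⊗4)[1][0] = 12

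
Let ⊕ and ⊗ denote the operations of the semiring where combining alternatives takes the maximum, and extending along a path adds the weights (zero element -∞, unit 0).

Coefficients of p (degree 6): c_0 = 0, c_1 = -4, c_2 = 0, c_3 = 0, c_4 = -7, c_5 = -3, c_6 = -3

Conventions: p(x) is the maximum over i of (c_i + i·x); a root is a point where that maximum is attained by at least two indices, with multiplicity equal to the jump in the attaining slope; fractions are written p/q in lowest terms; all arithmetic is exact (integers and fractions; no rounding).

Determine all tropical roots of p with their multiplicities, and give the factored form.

hull edge (i=0, c=0) to (i=3, c=0): slope 0, span 3
hull edge (i=3, c=0) to (i=6, c=-3): slope -1, span 3
Factored form: p(x) = -3 ⊗ (x ⊕ 0) ⊗ (x ⊕ 0) ⊗ (x ⊕ 0) ⊗ (x ⊕ 1) ⊗ (x ⊕ 1) ⊗ (x ⊕ 1)
Answer: roots = 0 (mult 3), 1 (mult 3)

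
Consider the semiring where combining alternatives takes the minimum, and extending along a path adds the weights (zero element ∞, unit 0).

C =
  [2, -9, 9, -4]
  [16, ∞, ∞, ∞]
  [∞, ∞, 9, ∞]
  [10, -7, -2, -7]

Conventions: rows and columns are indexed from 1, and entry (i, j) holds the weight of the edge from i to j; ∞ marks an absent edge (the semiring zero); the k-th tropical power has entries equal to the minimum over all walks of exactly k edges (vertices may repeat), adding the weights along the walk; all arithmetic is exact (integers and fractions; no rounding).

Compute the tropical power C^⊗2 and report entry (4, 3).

C^⊗2:
  [4, -11, -6, -11]
  [18, 7, 25, 12]
  [∞, ∞, 18, ∞]
  [3, -14, -9, -14]
Key observation: the optimum is the walk 4->4->3, with weight (-7) + (-2) = -9.
Optimal value attained by: walk 4->4->3.
Answer: (C^⊗2)[4][3] = -9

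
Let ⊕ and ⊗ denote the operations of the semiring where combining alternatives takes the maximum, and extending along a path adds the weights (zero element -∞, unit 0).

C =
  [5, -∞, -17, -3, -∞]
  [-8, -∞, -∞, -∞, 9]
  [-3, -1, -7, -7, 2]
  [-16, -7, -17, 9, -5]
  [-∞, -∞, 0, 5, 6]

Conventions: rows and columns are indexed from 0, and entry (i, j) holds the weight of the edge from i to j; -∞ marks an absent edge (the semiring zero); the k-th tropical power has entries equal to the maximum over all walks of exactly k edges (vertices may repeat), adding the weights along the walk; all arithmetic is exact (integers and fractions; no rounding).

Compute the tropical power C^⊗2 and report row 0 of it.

C^⊗2:
  [10, -10, -12, 6, -8]
  [-3, -∞, 9, 14, 15]
  [2, -8, 2, 7, 8]
  [-7, 2, -5, 18, 4]
  [-3, -1, 6, 14, 12]
Answer: row 0 of C^⊗2 = [10, -10, -12, 6, -8]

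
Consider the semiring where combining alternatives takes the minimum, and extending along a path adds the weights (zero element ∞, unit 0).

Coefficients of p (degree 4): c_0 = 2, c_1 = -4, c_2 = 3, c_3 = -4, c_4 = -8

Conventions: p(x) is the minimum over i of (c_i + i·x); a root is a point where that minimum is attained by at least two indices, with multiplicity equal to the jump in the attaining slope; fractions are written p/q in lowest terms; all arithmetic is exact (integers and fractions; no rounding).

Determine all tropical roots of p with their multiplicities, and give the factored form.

hull edge (i=0, c=2) to (i=1, c=-4): slope -6, span 1
hull edge (i=1, c=-4) to (i=4, c=-8): slope -4/3, span 3
Factored form: p(x) = -8 ⊗ (x ⊕ 4/3) ⊗ (x ⊕ 4/3) ⊗ (x ⊕ 4/3) ⊗ (x ⊕ 6)
Answer: roots = 4/3 (mult 3), 6 (mult 1)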